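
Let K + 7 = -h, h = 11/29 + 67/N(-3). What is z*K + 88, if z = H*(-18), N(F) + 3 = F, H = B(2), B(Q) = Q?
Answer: -1402/29 ≈ -48.345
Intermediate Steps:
H = 2
N(F) = -3 + F
z = -36 (z = 2*(-18) = -36)
h = -1877/174 (h = 11/29 + 67/(-3 - 3) = 11*(1/29) + 67/(-6) = 11/29 + 67*(-1/6) = 11/29 - 67/6 = -1877/174 ≈ -10.787)
K = 659/174 (K = -7 - 1*(-1877/174) = -7 + 1877/174 = 659/174 ≈ 3.7874)
z*K + 88 = -36*659/174 + 88 = -3954/29 + 88 = -1402/29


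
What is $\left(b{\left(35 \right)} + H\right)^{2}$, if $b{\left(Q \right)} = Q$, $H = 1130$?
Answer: $1357225$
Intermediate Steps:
$\left(b{\left(35 \right)} + H\right)^{2} = \left(35 + 1130\right)^{2} = 1165^{2} = 1357225$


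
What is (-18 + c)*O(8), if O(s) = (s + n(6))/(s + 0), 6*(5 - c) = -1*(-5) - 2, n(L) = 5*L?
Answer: -513/8 ≈ -64.125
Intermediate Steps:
c = 9/2 (c = 5 - (-1*(-5) - 2)/6 = 5 - (5 - 2)/6 = 5 - ⅙*3 = 5 - ½ = 9/2 ≈ 4.5000)
O(s) = (30 + s)/s (O(s) = (s + 5*6)/(s + 0) = (s + 30)/s = (30 + s)/s)
(-18 + c)*O(8) = (-18 + 9/2)*((30 + 8)/8) = -27*38/16 = -27/2*19/4 = -513/8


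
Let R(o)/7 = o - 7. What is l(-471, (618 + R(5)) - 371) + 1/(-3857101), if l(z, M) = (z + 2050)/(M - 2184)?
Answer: -6090364430/7525204051 ≈ -0.80933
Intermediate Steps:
R(o) = -49 + 7*o (R(o) = 7*(o - 7) = 7*(-7 + o) = -49 + 7*o)
l(z, M) = (2050 + z)/(-2184 + M)
l(-471, (618 + R(5)) - 371) + 1/(-3857101) = (2050 - 471)/(-2184 + ((618 + (-49 + 7*5)) - 371)) + 1/(-3857101) = 1579/(-2184 + ((618 + (-49 + 35)) - 371)) - 1/3857101 = 1579/(-2184 + ((618 - 14) - 371)) - 1/3857101 = 1579/(-2184 + (604 - 371)) - 1/3857101 = 1579/(-2184 + 233) - 1/3857101 = 1579/(-1951) - 1/3857101 = -1/1951*1579 - 1/3857101 = -1579/1951 - 1/3857101 = -6090364430/7525204051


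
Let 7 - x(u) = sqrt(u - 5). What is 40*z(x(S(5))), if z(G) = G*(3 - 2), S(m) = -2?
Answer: 280 - 40*I*sqrt(7) ≈ 280.0 - 105.83*I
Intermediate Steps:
x(u) = 7 - sqrt(-5 + u) (x(u) = 7 - sqrt(u - 5) = 7 - sqrt(-5 + u))
z(G) = G (z(G) = G*1 = G)
40*z(x(S(5))) = 40*(7 - sqrt(-5 - 2)) = 40*(7 - sqrt(-7)) = 40*(7 - I*sqrt(7)) = 280 - 40*I*sqrt(7)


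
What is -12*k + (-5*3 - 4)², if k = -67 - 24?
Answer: 1453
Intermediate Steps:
k = -91
-12*k + (-5*3 - 4)² = -12*(-91) + (-5*3 - 4)² = 1092 + (-15 - 4)² = 1092 + (-19)² = 1092 + 361 = 1453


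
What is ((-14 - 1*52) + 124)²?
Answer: 3364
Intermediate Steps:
((-14 - 1*52) + 124)² = ((-14 - 52) + 124)² = (-66 + 124)² = 58² = 3364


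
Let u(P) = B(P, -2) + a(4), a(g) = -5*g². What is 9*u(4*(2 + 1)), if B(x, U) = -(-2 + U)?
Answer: -684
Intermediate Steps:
B(x, U) = 2 - U
u(P) = -76 (u(P) = (2 - 1*(-2)) - 5*4² = (2 + 2) - 5*16 = 4 - 80 = -76)
9*u(4*(2 + 1)) = 9*(-76) = -684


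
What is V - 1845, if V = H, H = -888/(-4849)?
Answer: -8945517/4849 ≈ -1844.8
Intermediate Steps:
H = 888/4849 (H = -888*(-1/4849) = 888/4849 ≈ 0.18313)
V = 888/4849 ≈ 0.18313
V - 1845 = 888/4849 - 1845 = -8945517/4849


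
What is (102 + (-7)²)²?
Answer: 22801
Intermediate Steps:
(102 + (-7)²)² = (102 + 49)² = 151² = 22801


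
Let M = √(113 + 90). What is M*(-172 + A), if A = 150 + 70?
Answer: 48*√203 ≈ 683.89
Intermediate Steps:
A = 220
M = √203 ≈ 14.248
M*(-172 + A) = √203*(-172 + 220) = √203*48 = 48*√203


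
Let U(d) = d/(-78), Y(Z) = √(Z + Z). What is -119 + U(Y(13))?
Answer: -119 - √26/78 ≈ -119.07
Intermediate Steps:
Y(Z) = √2*√Z (Y(Z) = √(2*Z) = √2*√Z)
U(d) = -d/78 (U(d) = d*(-1/78) = -d/78)
-119 + U(Y(13)) = -119 - √2*√13/78 = -119 - √26/78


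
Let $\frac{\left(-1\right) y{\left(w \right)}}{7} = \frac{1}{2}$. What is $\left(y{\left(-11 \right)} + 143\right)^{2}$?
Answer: $\frac{77841}{4} \approx 19460.0$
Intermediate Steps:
$y{\left(w \right)} = - \frac{7}{2}$
$\left(y{\left(-11 \right)} + 143\right)^{2} = \left(- \frac{7}{2} + 143\right)^{2} = \left(\frac{279}{2}\right)^{2} = \frac{77841}{4}$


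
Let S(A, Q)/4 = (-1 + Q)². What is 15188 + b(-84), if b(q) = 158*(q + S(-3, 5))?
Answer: 12028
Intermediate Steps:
S(A, Q) = 4*(-1 + Q)²
b(q) = 10112 + 158*q (b(q) = 158*(q + 4*(-1 + 5)²) = 158*(q + 4*4²) = 158*(q + 4*16) = 158*(q + 64) = 158*(64 + q) = 10112 + 158*q)
15188 + b(-84) = 15188 + (10112 + 158*(-84)) = 15188 + (10112 - 13272) = 15188 - 3160 = 12028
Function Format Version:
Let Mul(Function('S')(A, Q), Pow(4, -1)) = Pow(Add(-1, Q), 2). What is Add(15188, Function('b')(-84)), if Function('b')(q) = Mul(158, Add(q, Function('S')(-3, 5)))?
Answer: 12028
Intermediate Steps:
Function('S')(A, Q) = Mul(4, Pow(Add(-1, Q), 2))
Function('b')(q) = Add(10112, Mul(158, q)) (Function('b')(q) = Mul(158, Add(q, Mul(4, Pow(Add(-1, 5), 2)))) = Mul(158, Add(q, Mul(4, Pow(4, 2)))) = Mul(158, Add(q, Mul(4, 16))) = Mul(158, Add(q, 64)) = Mul(158, Add(64, q)) = Add(10112, Mul(158, q)))
Add(15188, Function('b')(-84)) = Add(15188, Add(10112, Mul(158, -84))) = Add(15188, Add(10112, -13272)) = Add(15188, -3160) = 12028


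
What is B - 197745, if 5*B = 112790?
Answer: -175187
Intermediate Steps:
B = 22558 (B = (⅕)*112790 = 22558)
B - 197745 = 22558 - 197745 = -175187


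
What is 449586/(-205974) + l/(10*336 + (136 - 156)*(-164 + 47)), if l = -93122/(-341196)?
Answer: -24287316804677/11127271609800 ≈ -2.1827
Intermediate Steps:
l = 46561/170598 (l = -93122*(-1/341196) = 46561/170598 ≈ 0.27293)
449586/(-205974) + l/(10*336 + (136 - 156)*(-164 + 47)) = 449586/(-205974) + 46561/(170598*(10*336 + (136 - 156)*(-164 + 47))) = 449586*(-1/205974) + 46561/(170598*(3360 - 20*(-117))) = -24977/11443 + 46561/(170598*(3360 + 2340)) = -24977/11443 + (46561/170598)/5700 = -24977/11443 + (46561/170598)*(1/5700) = -24977/11443 + 46561/972408600 = -24287316804677/11127271609800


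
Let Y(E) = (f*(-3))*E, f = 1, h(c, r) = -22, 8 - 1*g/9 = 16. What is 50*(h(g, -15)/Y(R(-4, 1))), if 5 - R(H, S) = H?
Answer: 1100/27 ≈ 40.741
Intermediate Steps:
g = -72 (g = 72 - 9*16 = 72 - 144 = -72)
R(H, S) = 5 - H
Y(E) = -3*E (Y(E) = (1*(-3))*E = -3*E)
50*(h(g, -15)/Y(R(-4, 1))) = 50*(-22*(-1/(3*(5 - 1*(-4))))) = 50*(-22*(-1/(3*(5 + 4)))) = 50*(-22/((-3*9))) = 50*(-22/(-27)) = 50*(-22*(-1/27)) = 50*(22/27) = 1100/27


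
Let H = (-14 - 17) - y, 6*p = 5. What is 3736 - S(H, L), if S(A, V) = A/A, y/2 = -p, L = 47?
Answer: 3735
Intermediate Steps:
p = ⅚ (p = (⅙)*5 = ⅚ ≈ 0.83333)
y = -5/3 (y = 2*(-1*⅚) = 2*(-⅚) = -5/3 ≈ -1.6667)
H = -88/3 (H = (-14 - 17) - 1*(-5/3) = -31 + 5/3 = -88/3 ≈ -29.333)
S(A, V) = 1
3736 - S(H, L) = 3736 - 1*1 = 3736 - 1 = 3735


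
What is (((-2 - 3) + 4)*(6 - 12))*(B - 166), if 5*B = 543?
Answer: -1722/5 ≈ -344.40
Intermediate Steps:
B = 543/5 (B = (⅕)*543 = 543/5 ≈ 108.60)
(((-2 - 3) + 4)*(6 - 12))*(B - 166) = (((-2 - 3) + 4)*(6 - 12))*(543/5 - 166) = ((-5 + 4)*(-6))*(-287/5) = -1*(-6)*(-287/5) = 6*(-287/5) = -1722/5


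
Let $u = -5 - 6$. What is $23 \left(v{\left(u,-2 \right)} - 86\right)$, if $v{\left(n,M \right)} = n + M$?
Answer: $-2277$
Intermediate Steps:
$u = -11$ ($u = -5 - 6 = -11$)
$v{\left(n,M \right)} = M + n$
$23 \left(v{\left(u,-2 \right)} - 86\right) = 23 \left(\left(-2 - 11\right) - 86\right) = 23 \left(-13 - 86\right) = 23 \left(-99\right) = -2277$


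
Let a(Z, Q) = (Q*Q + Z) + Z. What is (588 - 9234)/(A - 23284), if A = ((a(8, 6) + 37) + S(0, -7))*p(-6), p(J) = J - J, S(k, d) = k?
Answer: 4323/11642 ≈ 0.37133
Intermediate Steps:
a(Z, Q) = Q**2 + 2*Z (a(Z, Q) = (Q**2 + Z) + Z = (Z + Q**2) + Z = Q**2 + 2*Z)
p(J) = 0
A = 0 (A = (((6**2 + 2*8) + 37) + 0)*0 = (((36 + 16) + 37) + 0)*0 = ((52 + 37) + 0)*0 = (89 + 0)*0 = 89*0 = 0)
(588 - 9234)/(A - 23284) = (588 - 9234)/(0 - 23284) = -8646/(-23284) = -8646*(-1/23284) = 4323/11642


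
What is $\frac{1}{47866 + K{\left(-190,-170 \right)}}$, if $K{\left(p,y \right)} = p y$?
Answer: $\frac{1}{80166} \approx 1.2474 \cdot 10^{-5}$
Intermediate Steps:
$\frac{1}{47866 + K{\left(-190,-170 \right)}} = \frac{1}{47866 - -32300} = \frac{1}{47866 + 32300} = \frac{1}{80166}$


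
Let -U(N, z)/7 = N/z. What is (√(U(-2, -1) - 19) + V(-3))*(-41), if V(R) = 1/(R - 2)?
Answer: 41/5 - 41*I*√33 ≈ 8.2 - 235.53*I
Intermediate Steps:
V(R) = 1/(-2 + R)
U(N, z) = -7*N/z
(√(U(-2, -1) - 19) + V(-3))*(-41) = (√(-7*(-2)/(-1) - 19) + 1/(-2 - 3))*(-41) = (√(-7*(-2)*(-1) - 19) + 1/(-5))*(-41) = (√(-14 - 19) - ⅕)*(-41) = (√(-33) - ⅕)*(-41) = (I*√33 - ⅕)*(-41) = (-⅕ + I*√33)*(-41) = 41/5 - 41*I*√33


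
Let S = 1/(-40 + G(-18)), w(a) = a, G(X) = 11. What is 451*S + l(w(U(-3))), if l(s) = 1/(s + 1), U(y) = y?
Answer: -931/58 ≈ -16.052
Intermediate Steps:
S = -1/29 (S = 1/(-40 + 11) = 1/(-29) = -1/29 ≈ -0.034483)
l(s) = 1/(1 + s)
451*S + l(w(U(-3))) = 451*(-1/29) + 1/(1 - 3) = -451/29 + 1/(-2) = -451/29 - ½ = -931/58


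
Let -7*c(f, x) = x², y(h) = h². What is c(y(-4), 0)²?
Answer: 0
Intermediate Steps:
c(f, x) = -x²/7
c(y(-4), 0)² = (-⅐*0²)² = (-⅐*0)² = 0² = 0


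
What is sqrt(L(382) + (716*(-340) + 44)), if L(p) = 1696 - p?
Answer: 3*I*sqrt(26898) ≈ 492.02*I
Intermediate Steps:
sqrt(L(382) + (716*(-340) + 44)) = sqrt((1696 - 1*382) + (716*(-340) + 44)) = sqrt((1696 - 382) + (-243440 + 44)) = sqrt(1314 - 243396) = sqrt(-242082) = 3*I*sqrt(26898)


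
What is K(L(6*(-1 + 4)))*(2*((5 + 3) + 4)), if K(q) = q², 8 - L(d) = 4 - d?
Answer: 11616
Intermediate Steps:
L(d) = 4 + d (L(d) = 8 - (4 - d) = 8 + (-4 + d) = 4 + d)
K(L(6*(-1 + 4)))*(2*((5 + 3) + 4)) = (4 + 6*(-1 + 4))²*(2*((5 + 3) + 4)) = (4 + 6*3)²*(2*(8 + 4)) = (4 + 18)²*(2*12) = 22²*24 = 484*24 = 11616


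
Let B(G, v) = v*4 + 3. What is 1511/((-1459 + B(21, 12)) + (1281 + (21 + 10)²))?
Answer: 1511/834 ≈ 1.8118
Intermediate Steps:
B(G, v) = 3 + 4*v (B(G, v) = 4*v + 3 = 3 + 4*v)
1511/((-1459 + B(21, 12)) + (1281 + (21 + 10)²)) = 1511/((-1459 + (3 + 4*12)) + (1281 + (21 + 10)²)) = 1511/((-1459 + (3 + 48)) + (1281 + 31²)) = 1511/((-1459 + 51) + (1281 + 961)) = 1511/(-1408 + 2242) = 1511/834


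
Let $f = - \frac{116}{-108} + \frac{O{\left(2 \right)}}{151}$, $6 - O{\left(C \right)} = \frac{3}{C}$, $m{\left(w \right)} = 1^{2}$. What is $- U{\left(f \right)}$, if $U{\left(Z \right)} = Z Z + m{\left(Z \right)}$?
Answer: $- \frac{147505717}{66487716} \approx -2.2185$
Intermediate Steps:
$m{\left(w \right)} = 1$
$O{\left(C \right)} = 6 - \frac{3}{C}$
$f = \frac{9001}{8154}$ ($f = - \frac{116}{-108} + \frac{6 - \frac{3}{2}}{151} = \left(-116\right) \left(- \frac{1}{108}\right) + \left(6 - \frac{3}{2}\right) \frac{1}{151} = \frac{29}{27} + \left(6 - \frac{3}{2}\right) \frac{1}{151} = \frac{29}{27} + \frac{9}{2} \cdot \frac{1}{151} = \frac{29}{27} + \frac{9}{302} = \frac{9001}{8154} \approx 1.1039$)
$U{\left(Z \right)} = 1 + Z^{2}$ ($U{\left(Z \right)} = Z Z + 1 = Z^{2} + 1 = 1 + Z^{2}$)
$- U{\left(f \right)} = - (1 + \left(\frac{9001}{8154}\right)^{2}) = - (1 + \frac{81018001}{66487716}) = \left(-1\right) \frac{147505717}{66487716} = - \frac{147505717}{66487716}$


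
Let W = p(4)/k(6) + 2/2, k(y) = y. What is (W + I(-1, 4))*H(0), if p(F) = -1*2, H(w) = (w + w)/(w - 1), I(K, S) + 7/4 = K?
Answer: 0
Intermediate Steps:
I(K, S) = -7/4 + K
H(w) = 2*w/(-1 + w) (H(w) = (2*w)/(-1 + w) = 2*w/(-1 + w))
p(F) = -2
W = 2/3 (W = -2/6 + 2/2 = -2*1/6 + 2*(1/2) = -1/3 + 1 = 2/3 ≈ 0.66667)
(W + I(-1, 4))*H(0) = (2/3 + (-7/4 - 1))*(2*0/(-1 + 0)) = (2/3 - 11/4)*(2*0/(-1)) = -25*0*(-1)/6 = -25/12*0 = 0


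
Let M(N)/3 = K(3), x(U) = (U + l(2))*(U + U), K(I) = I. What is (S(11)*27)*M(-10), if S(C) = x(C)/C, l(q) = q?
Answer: 6318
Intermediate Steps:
x(U) = 2*U*(2 + U) (x(U) = (U + 2)*(U + U) = (2 + U)*(2*U) = 2*U*(2 + U))
M(N) = 9 (M(N) = 3*3 = 9)
S(C) = 4 + 2*C (S(C) = (2*C*(2 + C))/C = 4 + 2*C)
(S(11)*27)*M(-10) = ((4 + 2*11)*27)*9 = ((4 + 22)*27)*9 = (26*27)*9 = 702*9 = 6318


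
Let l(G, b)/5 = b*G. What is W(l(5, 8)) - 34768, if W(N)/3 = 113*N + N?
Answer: 33632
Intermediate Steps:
l(G, b) = 5*G*b (l(G, b) = 5*(b*G) = 5*(G*b) = 5*G*b)
W(N) = 342*N (W(N) = 3*(113*N + N) = 3*(114*N) = 342*N)
W(l(5, 8)) - 34768 = 342*(5*5*8) - 34768 = 342*200 - 34768 = 68400 - 34768 = 33632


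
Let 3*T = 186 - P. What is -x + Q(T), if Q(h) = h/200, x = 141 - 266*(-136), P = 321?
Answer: -1452689/40 ≈ -36317.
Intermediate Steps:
x = 36317 (x = 141 + 36176 = 36317)
T = -45 (T = (186 - 1*321)/3 = (186 - 321)/3 = (⅓)*(-135) = -45)
Q(h) = h/200 (Q(h) = h*(1/200) = h/200)
-x + Q(T) = -1*36317 + (1/200)*(-45) = -36317 - 9/40 = -1452689/40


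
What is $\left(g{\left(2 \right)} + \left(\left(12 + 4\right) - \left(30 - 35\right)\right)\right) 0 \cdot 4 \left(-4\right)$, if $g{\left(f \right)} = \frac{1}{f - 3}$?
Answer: $0$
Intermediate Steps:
$g{\left(f \right)} = \frac{1}{-3 + f}$
$\left(g{\left(2 \right)} + \left(\left(12 + 4\right) - \left(30 - 35\right)\right)\right) 0 \cdot 4 \left(-4\right) = \left(\frac{1}{-3 + 2} + \left(\left(12 + 4\right) - \left(30 - 35\right)\right)\right) 0 \cdot 4 \left(-4\right) = \left(\frac{1}{-1} + \left(16 - -5\right)\right) 0 \left(-4\right) = \left(-1 + \left(16 + 5\right)\right) 0 = \left(-1 + 21\right) 0 = 20 \cdot 0 = 0$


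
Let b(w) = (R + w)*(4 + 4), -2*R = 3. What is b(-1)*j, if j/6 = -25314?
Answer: 3037680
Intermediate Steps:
R = -3/2 (R = -½*3 = -3/2 ≈ -1.5000)
j = -151884 (j = 6*(-25314) = -151884)
b(w) = -12 + 8*w (b(w) = (-3/2 + w)*(4 + 4) = (-3/2 + w)*8 = -12 + 8*w)
b(-1)*j = (-12 + 8*(-1))*(-151884) = (-12 - 8)*(-151884) = -20*(-151884) = 3037680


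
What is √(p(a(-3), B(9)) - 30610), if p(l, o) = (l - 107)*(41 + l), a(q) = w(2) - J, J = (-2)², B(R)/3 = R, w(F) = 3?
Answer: I*√34930 ≈ 186.9*I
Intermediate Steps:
B(R) = 3*R
J = 4
a(q) = -1 (a(q) = 3 - 1*4 = 3 - 4 = -1)
p(l, o) = (-107 + l)*(41 + l)
√(p(a(-3), B(9)) - 30610) = √((-4387 + (-1)² - 66*(-1)) - 30610) = √((-4387 + 1 + 66) - 30610) = √(-4320 - 30610) = √(-34930) = I*√34930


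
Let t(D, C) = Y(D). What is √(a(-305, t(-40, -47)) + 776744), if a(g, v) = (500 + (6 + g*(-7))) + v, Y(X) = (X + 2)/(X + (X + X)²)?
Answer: √1970363203395/1590 ≈ 882.83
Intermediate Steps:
Y(X) = (2 + X)/(X + 4*X²) (Y(X) = (2 + X)/(X + (2*X)²) = (2 + X)/(X + 4*X²))
t(D, C) = (2 + D)/(D*(1 + 4*D))
a(g, v) = 506 + v - 7*g (a(g, v) = (500 + (6 - 7*g)) + v = (506 - 7*g) + v = 506 + v - 7*g)
√(a(-305, t(-40, -47)) + 776744) = √((506 + (2 - 40)/((-40)*(1 + 4*(-40))) - 7*(-305)) + 776744) = √((506 - 1/40*(-38)/(1 - 160) + 2135) + 776744) = √((506 - 1/40*(-38)/(-159) + 2135) + 776744) = √((506 - 1/40*(-1/159)*(-38) + 2135) + 776744) = √((506 - 19/3180 + 2135) + 776744) = √(8398361/3180 + 776744) = √(2478444281/3180) = √1970363203395/1590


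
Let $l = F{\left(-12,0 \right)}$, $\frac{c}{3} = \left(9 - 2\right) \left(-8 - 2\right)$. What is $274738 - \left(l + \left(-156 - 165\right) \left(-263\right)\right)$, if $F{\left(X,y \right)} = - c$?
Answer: $190105$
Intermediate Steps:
$c = -210$ ($c = 3 \left(9 - 2\right) \left(-8 - 2\right) = 3 \cdot 7 \left(-10\right) = 3 \left(-70\right) = -210$)
$F{\left(X,y \right)} = 210$ ($F{\left(X,y \right)} = \left(-1\right) \left(-210\right) = 210$)
$l = 210$
$274738 - \left(l + \left(-156 - 165\right) \left(-263\right)\right) = 274738 - \left(210 + \left(-156 - 165\right) \left(-263\right)\right) = 274738 - \left(210 - -84423\right) = 274738 - \left(210 + 84423\right) = 274738 - 84633 = 190105$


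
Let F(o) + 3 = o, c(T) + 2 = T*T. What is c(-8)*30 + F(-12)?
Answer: 1845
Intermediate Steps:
c(T) = -2 + T² (c(T) = -2 + T*T = -2 + T²)
F(o) = -3 + o
c(-8)*30 + F(-12) = (-2 + (-8)²)*30 + (-3 - 12) = (-2 + 64)*30 - 15 = 62*30 - 15 = 1860 - 15 = 1845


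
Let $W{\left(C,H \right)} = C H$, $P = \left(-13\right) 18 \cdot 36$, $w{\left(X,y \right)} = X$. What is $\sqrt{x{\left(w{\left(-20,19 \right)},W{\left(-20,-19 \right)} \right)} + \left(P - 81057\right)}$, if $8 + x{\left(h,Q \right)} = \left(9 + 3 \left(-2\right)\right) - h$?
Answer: $i \sqrt{89466} \approx 299.11 i$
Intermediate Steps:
$P = -8424$ ($P = \left(-234\right) 36 = -8424$)
$x{\left(h,Q \right)} = -5 - h$ ($x{\left(h,Q \right)} = -8 - \left(-3 + h\right) = -5 - h$)
$\sqrt{x{\left(w{\left(-20,19 \right)},W{\left(-20,-19 \right)} \right)} + \left(P - 81057\right)} = \sqrt{\left(-5 - -20\right) - 89481} = \sqrt{\left(-5 + 20\right) - 89481} = \sqrt{15 - 89481} = \sqrt{-89466} = i \sqrt{89466}$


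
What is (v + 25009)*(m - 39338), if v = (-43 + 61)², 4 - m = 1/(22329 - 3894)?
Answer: -18369522997903/18435 ≈ -9.9645e+8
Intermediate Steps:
m = 73739/18435 (m = 4 - 1/(22329 - 3894) = 4 - 1/18435 = 73739/18435 ≈ 3.9999)
v = 324 (v = 18² = 324)
(v + 25009)*(m - 39338) = (324 + 25009)*(73739/18435 - 39338) = 25333*(-725122291/18435) = -18369522997903/18435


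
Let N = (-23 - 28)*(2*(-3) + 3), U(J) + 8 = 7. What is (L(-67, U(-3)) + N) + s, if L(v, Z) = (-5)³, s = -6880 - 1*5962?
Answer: -12814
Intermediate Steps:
U(J) = -1 (U(J) = -8 + 7 = -1)
s = -12842 (s = -6880 - 5962 = -12842)
L(v, Z) = -125
N = 153 (N = -51*(-6 + 3) = -51*(-3) = 153)
(L(-67, U(-3)) + N) + s = (-125 + 153) - 12842 = 28 - 12842 = -12814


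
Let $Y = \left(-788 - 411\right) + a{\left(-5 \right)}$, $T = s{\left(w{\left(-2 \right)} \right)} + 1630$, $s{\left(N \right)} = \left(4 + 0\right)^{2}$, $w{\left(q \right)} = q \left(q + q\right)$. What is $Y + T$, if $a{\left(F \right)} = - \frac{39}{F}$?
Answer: $\frac{2274}{5} \approx 454.8$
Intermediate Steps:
$w{\left(q \right)} = 2 q^{2}$ ($w{\left(q \right)} = q 2 q = 2 q^{2}$)
$s{\left(N \right)} = 16$ ($s{\left(N \right)} = 4^{2} = 16$)
$T = 1646$ ($T = 16 + 1630 = 1646$)
$Y = - \frac{5956}{5}$ ($Y = \left(-788 - 411\right) - \frac{39}{-5} = -1199 - - \frac{39}{5} = -1199 + \frac{39}{5} = - \frac{5956}{5} \approx -1191.2$)
$Y + T = - \frac{5956}{5} + 1646 = \frac{2274}{5}$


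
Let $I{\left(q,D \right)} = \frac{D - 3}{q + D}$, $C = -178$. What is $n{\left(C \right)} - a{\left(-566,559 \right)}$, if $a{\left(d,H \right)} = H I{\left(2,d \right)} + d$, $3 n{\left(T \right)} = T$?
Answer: $- \frac{32311}{564} \approx -57.289$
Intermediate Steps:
$n{\left(T \right)} = \frac{T}{3}$
$I{\left(q,D \right)} = \frac{-3 + D}{D + q}$
$a{\left(d,H \right)} = d + \frac{H \left(-3 + d\right)}{2 + d}$ ($a{\left(d,H \right)} = H \frac{-3 + d}{d + 2} + d = H \frac{-3 + d}{2 + d} + d = \frac{H \left(-3 + d\right)}{2 + d} + d = d + \frac{H \left(-3 + d\right)}{2 + d}$)
$n{\left(C \right)} - a{\left(-566,559 \right)} = \frac{1}{3} \left(-178\right) - \frac{559 \left(-3 - 566\right) - 566 \left(2 - 566\right)}{2 - 566} = - \frac{178}{3} - \frac{559 \left(-569\right) - -319224}{-564} = - \frac{178}{3} - - \frac{-318071 + 319224}{564} = - \frac{178}{3} - \left(- \frac{1}{564}\right) 1153 = - \frac{178}{3} - - \frac{1153}{564} = - \frac{178}{3} + \frac{1153}{564} = - \frac{32311}{564}$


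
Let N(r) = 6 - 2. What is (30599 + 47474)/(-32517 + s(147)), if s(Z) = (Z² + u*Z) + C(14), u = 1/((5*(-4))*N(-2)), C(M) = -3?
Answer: -6245840/873027 ≈ -7.1542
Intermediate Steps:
N(r) = 4
u = -1/80 (u = 1/((5*(-4))*4) = 1/(-20*4) = 1/(-80) = -1/80 ≈ -0.012500)
s(Z) = -3 + Z² - Z/80 (s(Z) = (Z² - Z/80) - 3 = -3 + Z² - Z/80)
(30599 + 47474)/(-32517 + s(147)) = (30599 + 47474)/(-32517 + (-3 + 147² - 1/80*147)) = 78073/(-32517 + (-3 + 21609 - 147/80)) = 78073/(-32517 + 1728333/80) = 78073/(-873027/80) = 78073*(-80/873027) = -6245840/873027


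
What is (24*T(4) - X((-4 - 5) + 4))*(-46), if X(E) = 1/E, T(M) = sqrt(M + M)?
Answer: -46/5 - 2208*sqrt(2) ≈ -3131.8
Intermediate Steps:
T(M) = sqrt(2)*sqrt(M) (T(M) = sqrt(2*M) = sqrt(2)*sqrt(M))
(24*T(4) - X((-4 - 5) + 4))*(-46) = (24*(sqrt(2)*sqrt(4)) - 1/((-4 - 5) + 4))*(-46) = (24*(sqrt(2)*2) - 1/(-9 + 4))*(-46) = (24*(2*sqrt(2)) - 1/(-5))*(-46) = (48*sqrt(2) - 1*(-1/5))*(-46) = (48*sqrt(2) + 1/5)*(-46) = (1/5 + 48*sqrt(2))*(-46) = -46/5 - 2208*sqrt(2)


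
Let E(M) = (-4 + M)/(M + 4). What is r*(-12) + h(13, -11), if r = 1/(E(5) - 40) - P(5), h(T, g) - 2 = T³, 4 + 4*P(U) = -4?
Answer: 780933/359 ≈ 2175.3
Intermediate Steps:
P(U) = -2 (P(U) = -1 + (¼)*(-4) = -1 - 1 = -2)
h(T, g) = 2 + T³
E(M) = (-4 + M)/(4 + M)
r = 709/359 (r = 1/((-4 + 5)/(4 + 5) - 40) - 1*(-2) = 1/(1/9 - 40) + 2 = 1/((⅑)*1 - 40) + 2 = 1/(⅑ - 40) + 2 = 1/(-359/9) + 2 = -9/359 + 2 = 709/359 ≈ 1.9749)
r*(-12) + h(13, -11) = (709/359)*(-12) + (2 + 13³) = -8508/359 + (2 + 2197) = -8508/359 + 2199 = 780933/359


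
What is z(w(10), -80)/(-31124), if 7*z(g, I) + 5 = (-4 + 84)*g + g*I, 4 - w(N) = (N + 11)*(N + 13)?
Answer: 5/217868 ≈ 2.2950e-5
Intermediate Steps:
w(N) = 4 - (11 + N)*(13 + N) (w(N) = 4 - (N + 11)*(N + 13) = 4 - (11 + N)*(13 + N))
z(g, I) = -5/7 + 80*g/7 + I*g/7 (z(g, I) = -5/7 + ((-4 + 84)*g + g*I)/7 = -5/7 + (80*g + I*g)/7 = -5/7 + (80*g/7 + I*g/7) = -5/7 + 80*g/7 + I*g/7)
z(w(10), -80)/(-31124) = (-5/7 + 80*(-139 - 1*10² - 24*10)/7 + (⅐)*(-80)*(-139 - 1*10² - 24*10))/(-31124) = (-5/7 + 80*(-139 - 1*100 - 240)/7 + (⅐)*(-80)*(-139 - 1*100 - 240))*(-1/31124) = (-5/7 + 80*(-139 - 100 - 240)/7 + (⅐)*(-80)*(-139 - 100 - 240))*(-1/31124) = (-5/7 + (80/7)*(-479) + (⅐)*(-80)*(-479))*(-1/31124) = (-5/7 - 38320/7 + 38320/7)*(-1/31124) = -5/7*(-1/31124) = 5/217868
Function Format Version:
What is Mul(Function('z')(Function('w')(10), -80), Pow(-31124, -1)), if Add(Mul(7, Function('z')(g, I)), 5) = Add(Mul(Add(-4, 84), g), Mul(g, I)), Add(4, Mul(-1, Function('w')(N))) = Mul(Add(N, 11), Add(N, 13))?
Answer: Rational(5, 217868) ≈ 2.2950e-5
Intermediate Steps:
Function('w')(N) = Add(4, Mul(-1, Add(11, N), Add(13, N))) (Function('w')(N) = Add(4, Mul(-1, Mul(Add(N, 11), Add(N, 13)))) = Add(4, Mul(-1, Mul(Add(11, N), Add(13, N)))) = Add(4, Mul(-1, Add(11, N), Add(13, N))))
Function('z')(g, I) = Add(Rational(-5, 7), Mul(Rational(80, 7), g), Mul(Rational(1, 7), I, g)) (Function('z')(g, I) = Add(Rational(-5, 7), Mul(Rational(1, 7), Add(Mul(Add(-4, 84), g), Mul(g, I)))) = Add(Rational(-5, 7), Mul(Rational(1, 7), Add(Mul(80, g), Mul(I, g)))) = Add(Rational(-5, 7), Add(Mul(Rational(80, 7), g), Mul(Rational(1, 7), I, g))) = Add(Rational(-5, 7), Mul(Rational(80, 7), g), Mul(Rational(1, 7), I, g)))
Mul(Function('z')(Function('w')(10), -80), Pow(-31124, -1)) = Mul(Add(Rational(-5, 7), Mul(Rational(80, 7), Add(-139, Mul(-1, Pow(10, 2)), Mul(-24, 10))), Mul(Rational(1, 7), -80, Add(-139, Mul(-1, Pow(10, 2)), Mul(-24, 10)))), Pow(-31124, -1)) = Mul(Add(Rational(-5, 7), Mul(Rational(80, 7), Add(-139, Mul(-1, 100), -240)), Mul(Rational(1, 7), -80, Add(-139, Mul(-1, 100), -240))), Rational(-1, 31124)) = Mul(Add(Rational(-5, 7), Mul(Rational(80, 7), Add(-139, -100, -240)), Mul(Rational(1, 7), -80, Add(-139, -100, -240))), Rational(-1, 31124)) = Mul(Add(Rational(-5, 7), Mul(Rational(80, 7), -479), Mul(Rational(1, 7), -80, -479)), Rational(-1, 31124)) = Mul(Add(Rational(-5, 7), Rational(-38320, 7), Rational(38320, 7)), Rational(-1, 31124)) = Mul(Rational(-5, 7), Rational(-1, 31124)) = Rational(5, 217868)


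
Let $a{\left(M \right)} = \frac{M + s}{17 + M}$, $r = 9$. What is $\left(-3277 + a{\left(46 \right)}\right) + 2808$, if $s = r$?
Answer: $- \frac{29492}{63} \approx -468.13$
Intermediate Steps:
$s = 9$
$a{\left(M \right)} = \frac{9 + M}{17 + M}$ ($a{\left(M \right)} = \frac{M + 9}{17 + M} = \frac{9 + M}{17 + M}$)
$\left(-3277 + a{\left(46 \right)}\right) + 2808 = \left(-3277 + \frac{9 + 46}{17 + 46}\right) + 2808 = \left(-3277 + \frac{1}{63} \cdot 55\right) + 2808 = \left(-3277 + \frac{55}{63}\right) + 2808 = - \frac{206396}{63} + 2808 = - \frac{29492}{63}$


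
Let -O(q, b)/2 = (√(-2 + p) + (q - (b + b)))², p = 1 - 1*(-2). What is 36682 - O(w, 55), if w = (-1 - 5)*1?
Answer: 63132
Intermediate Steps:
p = 3 (p = 1 + 2 = 3)
w = -6 (w = -6*1 = -6)
O(q, b) = -2*(1 + q - 2*b)² (O(q, b) = -2*(√(-2 + 3) + (q - (b + b)))² = -2*(√1 + (q - 2*b))² = -2*(1 + (q - 2*b))² = -2*(1 + q - 2*b)²)
36682 - O(w, 55) = 36682 - (-2)*(1 - 6 - 2*55)² = 36682 - (-2)*(1 - 6 - 110)² = 36682 - (-2)*(-115)² = 36682 - (-2)*13225 = 36682 - 1*(-26450) = 36682 + 26450 = 63132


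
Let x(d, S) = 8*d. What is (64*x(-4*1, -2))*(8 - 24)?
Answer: 32768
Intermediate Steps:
(64*x(-4*1, -2))*(8 - 24) = (64*(8*(-4*1)))*(8 - 24) = (64*(8*(-4)))*(-16) = (64*(-32))*(-16) = -2048*(-16) = 32768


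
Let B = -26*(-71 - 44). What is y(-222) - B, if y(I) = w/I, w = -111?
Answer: -5979/2 ≈ -2989.5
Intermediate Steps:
y(I) = -111/I
B = 2990 (B = -26*(-115) = 2990)
y(-222) - B = -111/(-222) - 1*2990 = -111*(-1/222) - 2990 = ½ - 2990 = -5979/2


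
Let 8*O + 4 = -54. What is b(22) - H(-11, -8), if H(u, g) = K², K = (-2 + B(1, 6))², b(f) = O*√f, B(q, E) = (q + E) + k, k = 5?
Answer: -10000 - 29*√22/4 ≈ -10034.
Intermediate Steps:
O = -29/4 (O = -½ + (⅛)*(-54) = -½ - 27/4 = -29/4 ≈ -7.2500)
B(q, E) = 5 + E + q (B(q, E) = (q + E) + 5 = (E + q) + 5 = 5 + E + q)
b(f) = -29*√f/4
K = 100 (K = (-2 + (5 + 6 + 1))² = (-2 + 12)² = 10² = 100)
H(u, g) = 10000 (H(u, g) = 100² = 10000)
b(22) - H(-11, -8) = -29*√22/4 - 1*10000 = -29*√22/4 - 10000 = -10000 - 29*√22/4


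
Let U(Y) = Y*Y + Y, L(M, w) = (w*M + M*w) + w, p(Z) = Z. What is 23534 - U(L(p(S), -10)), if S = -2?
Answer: 22604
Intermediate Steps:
L(M, w) = w + 2*M*w (L(M, w) = (M*w + M*w) + w = 2*M*w + w = w + 2*M*w)
U(Y) = Y + Y**2 (U(Y) = Y**2 + Y = Y + Y**2)
23534 - U(L(p(S), -10)) = 23534 - (-10*(1 + 2*(-2)))*(1 - 10*(1 + 2*(-2))) = 23534 - (-10*(1 - 4))*(1 - 10*(1 - 4)) = 23534 - (-10*(-3))*(1 - 10*(-3)) = 23534 - 30*(1 + 30) = 23534 - 30*31 = 23534 - 1*930 = 23534 - 930 = 22604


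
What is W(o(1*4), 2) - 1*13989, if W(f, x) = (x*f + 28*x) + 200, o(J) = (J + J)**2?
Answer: -13605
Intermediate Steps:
o(J) = 4*J**2 (o(J) = (2*J)**2 = 4*J**2)
W(f, x) = 200 + 28*x + f*x (W(f, x) = (f*x + 28*x) + 200 = (28*x + f*x) + 200 = 200 + 28*x + f*x)
W(o(1*4), 2) - 1*13989 = (200 + 28*2 + (4*(1*4)**2)*2) - 1*13989 = (200 + 56 + (4*4**2)*2) - 13989 = (200 + 56 + (4*16)*2) - 13989 = (200 + 56 + 64*2) - 13989 = (200 + 56 + 128) - 13989 = 384 - 13989 = -13605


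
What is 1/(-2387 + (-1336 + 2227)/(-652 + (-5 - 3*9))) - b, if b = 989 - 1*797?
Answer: -34850188/181511 ≈ -192.00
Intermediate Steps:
b = 192 (b = 989 - 797 = 192)
1/(-2387 + (-1336 + 2227)/(-652 + (-5 - 3*9))) - b = 1/(-2387 + (-1336 + 2227)/(-652 + (-5 - 3*9))) - 1*192 = 1/(-2387 + 891/(-652 + (-5 - 27))) - 192 = 1/(-2387 + 891/(-652 - 32)) - 192 = 1/(-2387 + 891/(-684)) - 192 = 1/(-2387 + 891*(-1/684)) - 192 = 1/(-2387 - 99/76) - 192 = 1/(-181511/76) - 192 = -76/181511 - 192 = -34850188/181511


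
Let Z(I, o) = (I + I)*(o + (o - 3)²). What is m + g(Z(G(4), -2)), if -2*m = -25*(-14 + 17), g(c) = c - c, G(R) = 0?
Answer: 75/2 ≈ 37.500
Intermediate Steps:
Z(I, o) = 2*I*(o + (-3 + o)²) (Z(I, o) = (2*I)*(o + (-3 + o)²) = 2*I*(o + (-3 + o)²))
g(c) = 0
m = 75/2 (m = -(-25)*(-14 + 17)/2 = -(-25)*3/2 = -½*(-75) = 75/2 ≈ 37.500)
m + g(Z(G(4), -2)) = 75/2 + 0 = 75/2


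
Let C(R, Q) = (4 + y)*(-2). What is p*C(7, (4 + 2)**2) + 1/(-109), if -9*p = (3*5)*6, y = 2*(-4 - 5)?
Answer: -30521/109 ≈ -280.01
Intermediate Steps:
y = -18 (y = 2*(-9) = -18)
C(R, Q) = 28 (C(R, Q) = (4 - 18)*(-2) = -14*(-2) = 28)
p = -10 (p = -3*5*6/9 = -5*6/3 = -1/9*90 = -10)
p*C(7, (4 + 2)**2) + 1/(-109) = -10*28 + 1/(-109) = -280 - 1/109 = -30521/109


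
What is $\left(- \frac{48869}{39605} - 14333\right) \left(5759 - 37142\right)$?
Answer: $\frac{17816359262922}{39605} \approx 4.4985 \cdot 10^{8}$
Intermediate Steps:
$\left(- \frac{48869}{39605} - 14333\right) \left(5759 - 37142\right) = \left(\left(-48869\right) \frac{1}{39605} - 14333\right) \left(-31383\right) = \left(- \frac{48869}{39605} - 14333\right) \left(-31383\right) = \left(- \frac{567707334}{39605}\right) \left(-31383\right) = \frac{17816359262922}{39605}$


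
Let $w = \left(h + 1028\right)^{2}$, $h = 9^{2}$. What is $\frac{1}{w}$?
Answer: $\frac{1}{1229881} \approx 8.1309 \cdot 10^{-7}$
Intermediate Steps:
$h = 81$
$w = 1229881$ ($w = \left(81 + 1028\right)^{2} = 1109^{2} = 1229881$)
$\frac{1}{w} = \frac{1}{1229881}$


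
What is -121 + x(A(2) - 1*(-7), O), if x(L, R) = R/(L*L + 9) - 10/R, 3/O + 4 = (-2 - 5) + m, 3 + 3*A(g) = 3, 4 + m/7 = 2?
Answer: -163859/4350 ≈ -37.669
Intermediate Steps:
m = -14 (m = -28 + 7*2 = -28 + 14 = -14)
A(g) = 0 (A(g) = -1 + (1/3)*3 = -1 + 1 = 0)
O = -3/25 (O = 3/(-4 + ((-2 - 5) - 14)) = 3/(-4 + (-7 - 14)) = 3/(-4 - 21) = 3/(-25) = 3*(-1/25) = -3/25 ≈ -0.12000)
x(L, R) = -10/R + R/(9 + L**2) (x(L, R) = R/(L**2 + 9) - 10/R = R/(9 + L**2) - 10/R = -10/R + R/(9 + L**2))
-121 + x(A(2) - 1*(-7), O) = -121 + (-90 + (-3/25)**2 - 10*(0 - 1*(-7))**2)/((-3/25)*(9 + (0 - 1*(-7))**2)) = -121 - 25*(-90 + 9/625 - 10*(0 + 7)**2)/(3*(9 + (0 + 7)**2)) = -121 - 25*(-90 + 9/625 - 10*7**2)/(3*(9 + 7**2)) = -121 - 25*(-90 + 9/625 - 10*49)/(3*(9 + 49)) = -121 - 25/3*(-90 + 9/625 - 490)/58 = -121 - 25/3*1/58*(-362491/625) = -121 + 362491/4350 = -163859/4350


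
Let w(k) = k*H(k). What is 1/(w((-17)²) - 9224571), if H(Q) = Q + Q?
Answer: -1/9057529 ≈ -1.1041e-7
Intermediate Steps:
H(Q) = 2*Q
w(k) = 2*k² (w(k) = k*(2*k) = 2*k²)
1/(w((-17)²) - 9224571) = 1/(2*((-17)²)² - 9224571) = 1/(2*289² - 9224571) = 1/(2*83521 - 9224571) = 1/(167042 - 9224571) = 1/(-9057529) = -1/9057529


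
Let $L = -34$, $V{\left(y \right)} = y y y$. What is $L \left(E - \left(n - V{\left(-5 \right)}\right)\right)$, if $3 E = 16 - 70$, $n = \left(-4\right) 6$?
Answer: $4046$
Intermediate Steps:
$V{\left(y \right)} = y^{3}$ ($V{\left(y \right)} = y^{2} y = y^{3}$)
$n = -24$
$E = -18$ ($E = \frac{16 - 70}{3} = \frac{1}{3} \left(-54\right) = -18$)
$L \left(E - \left(n - V{\left(-5 \right)}\right)\right) = - 34 \left(-18 + \left(\left(-5\right)^{3} - -24\right)\right) = - 34 \left(-18 + \left(-125 + 24\right)\right) = - 34 \left(-18 - 101\right) = \left(-34\right) \left(-119\right) = 4046$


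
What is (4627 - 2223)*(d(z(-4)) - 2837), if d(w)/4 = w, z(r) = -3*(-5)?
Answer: -6675908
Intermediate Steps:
z(r) = 15
d(w) = 4*w
(4627 - 2223)*(d(z(-4)) - 2837) = (4627 - 2223)*(4*15 - 2837) = 2404*(60 - 2837) = 2404*(-2777) = -6675908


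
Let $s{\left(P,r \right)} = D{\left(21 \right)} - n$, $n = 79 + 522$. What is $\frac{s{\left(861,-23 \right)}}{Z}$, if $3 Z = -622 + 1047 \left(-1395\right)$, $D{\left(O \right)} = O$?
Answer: $\frac{1740}{1461187} \approx 0.0011908$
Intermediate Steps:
$n = 601$
$s{\left(P,r \right)} = -580$ ($s{\left(P,r \right)} = 21 - 601 = -580$)
$Z = - \frac{1461187}{3}$ ($Z = \frac{-622 + 1047 \left(-1395\right)}{3} = \frac{-622 - 1460565}{3} = \frac{1}{3} \left(-1461187\right) = - \frac{1461187}{3} \approx -4.8706 \cdot 10^{5}$)
$\frac{s{\left(861,-23 \right)}}{Z} = - \frac{580}{- \frac{1461187}{3}} = \left(-580\right) \left(- \frac{3}{1461187}\right) = \frac{1740}{1461187}$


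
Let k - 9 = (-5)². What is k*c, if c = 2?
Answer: 68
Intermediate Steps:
k = 34 (k = 9 + (-5)² = 9 + 25 = 34)
k*c = 34*2 = 68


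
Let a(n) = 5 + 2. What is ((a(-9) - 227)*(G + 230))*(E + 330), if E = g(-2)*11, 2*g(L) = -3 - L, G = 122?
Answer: -25129280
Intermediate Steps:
a(n) = 7
g(L) = -3/2 - L/2 (g(L) = (-3 - L)/2 = -3/2 - L/2)
E = -11/2 (E = (-3/2 - ½*(-2))*11 = (-3/2 + 1)*11 = -½*11 = -11/2 ≈ -5.5000)
((a(-9) - 227)*(G + 230))*(E + 330) = ((7 - 227)*(122 + 230))*(-11/2 + 330) = -220*352*(649/2) = -77440*649/2 = -25129280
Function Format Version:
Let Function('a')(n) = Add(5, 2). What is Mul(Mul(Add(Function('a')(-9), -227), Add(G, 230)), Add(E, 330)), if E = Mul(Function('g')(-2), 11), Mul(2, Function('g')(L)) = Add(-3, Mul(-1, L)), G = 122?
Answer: -25129280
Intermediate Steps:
Function('a')(n) = 7
Function('g')(L) = Add(Rational(-3, 2), Mul(Rational(-1, 2), L)) (Function('g')(L) = Mul(Rational(1, 2), Add(-3, Mul(-1, L))) = Add(Rational(-3, 2), Mul(Rational(-1, 2), L)))
E = Rational(-11, 2) (E = Mul(Add(Rational(-3, 2), Mul(Rational(-1, 2), -2)), 11) = Mul(Add(Rational(-3, 2), 1), 11) = Mul(Rational(-1, 2), 11) = Rational(-11, 2) ≈ -5.5000)
Mul(Mul(Add(Function('a')(-9), -227), Add(G, 230)), Add(E, 330)) = Mul(Mul(Add(7, -227), Add(122, 230)), Add(Rational(-11, 2), 330)) = Mul(Mul(-220, 352), Rational(649, 2)) = Mul(-77440, Rational(649, 2)) = -25129280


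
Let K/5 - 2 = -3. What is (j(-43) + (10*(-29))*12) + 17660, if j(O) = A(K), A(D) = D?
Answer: 14175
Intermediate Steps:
K = -5 (K = 10 + 5*(-3) = 10 - 15 = -5)
j(O) = -5
(j(-43) + (10*(-29))*12) + 17660 = (-5 + (10*(-29))*12) + 17660 = (-5 - 290*12) + 17660 = (-5 - 3480) + 17660 = -3485 + 17660 = 14175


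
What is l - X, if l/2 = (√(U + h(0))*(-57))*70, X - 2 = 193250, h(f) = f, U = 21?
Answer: -193252 - 7980*√21 ≈ -2.2982e+5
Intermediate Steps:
X = 193252 (X = 2 + 193250 = 193252)
l = -7980*√21 (l = 2*((√(21 + 0)*(-57))*70) = 2*((√21*(-57))*70) = 2*(-57*√21*70) = 2*(-3990*√21) = -7980*√21 ≈ -36569.)
l - X = -7980*√21 - 1*193252 = -7980*√21 - 193252 = -193252 - 7980*√21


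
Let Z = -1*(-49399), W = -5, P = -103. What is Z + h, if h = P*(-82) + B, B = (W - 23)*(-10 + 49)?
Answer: 56753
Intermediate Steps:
B = -1092 (B = (-5 - 23)*(-10 + 49) = -28*39 = -1092)
h = 7354 (h = -103*(-82) - 1092 = 8446 - 1092 = 7354)
Z = 49399
Z + h = 49399 + 7354 = 56753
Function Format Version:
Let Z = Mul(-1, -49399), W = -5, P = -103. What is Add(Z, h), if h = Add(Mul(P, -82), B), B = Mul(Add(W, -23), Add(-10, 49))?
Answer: 56753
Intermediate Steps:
B = -1092 (B = Mul(Add(-5, -23), Add(-10, 49)) = Mul(-28, 39) = -1092)
h = 7354 (h = Add(Mul(-103, -82), -1092) = Add(8446, -1092) = 7354)
Z = 49399
Add(Z, h) = Add(49399, 7354) = 56753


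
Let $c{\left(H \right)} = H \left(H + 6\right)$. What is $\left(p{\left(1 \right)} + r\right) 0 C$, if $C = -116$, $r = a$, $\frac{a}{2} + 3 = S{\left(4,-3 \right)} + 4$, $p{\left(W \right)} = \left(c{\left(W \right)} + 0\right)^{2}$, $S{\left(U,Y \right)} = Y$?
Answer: $0$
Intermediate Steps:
$c{\left(H \right)} = H \left(6 + H\right)$
$p{\left(W \right)} = W^{2} \left(6 + W\right)^{2}$ ($p{\left(W \right)} = \left(W \left(6 + W\right) + 0\right)^{2} = \left(W \left(6 + W\right)\right)^{2} = W^{2} \left(6 + W\right)^{2}$)
$a = -4$ ($a = -6 + 2 \left(-3 + 4\right) = -6 + 2 \cdot 1 = -6 + 2 = -4$)
$r = -4$
$\left(p{\left(1 \right)} + r\right) 0 C = \left(1^{2} \left(6 + 1\right)^{2} - 4\right) 0 \left(-116\right) = \left(1 \cdot 7^{2} - 4\right) 0 \left(-116\right) = \left(1 \cdot 49 - 4\right) 0 \left(-116\right) = \left(49 - 4\right) 0 \left(-116\right) = 45 \cdot 0 \left(-116\right) = 0 \left(-116\right) = 0$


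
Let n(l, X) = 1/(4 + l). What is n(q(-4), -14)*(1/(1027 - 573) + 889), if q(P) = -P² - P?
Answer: -403607/3632 ≈ -111.13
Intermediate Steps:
q(P) = -P - P²
n(q(-4), -14)*(1/(1027 - 573) + 889) = (1/(1027 - 573) + 889)/(4 - 1*(-4)*(1 - 4)) = (1/454 + 889)/(4 - 1*(-4)*(-3)) = (1/454 + 889)/(4 - 12) = (403607/454)/(-8) = -⅛*403607/454 = -403607/3632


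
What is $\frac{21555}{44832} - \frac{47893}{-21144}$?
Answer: $\frac{108454079}{39496992} \approx 2.7459$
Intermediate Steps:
$\frac{21555}{44832} - \frac{47893}{-21144} = 21555 \cdot \frac{1}{44832} - - \frac{47893}{21144} = \frac{7185}{14944} + \frac{47893}{21144} = \frac{108454079}{39496992}$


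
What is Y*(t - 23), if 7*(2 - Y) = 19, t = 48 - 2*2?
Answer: -15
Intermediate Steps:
t = 44 (t = 48 - 1*4 = 48 - 4 = 44)
Y = -5/7 (Y = 2 - ⅐*19 = 2 - 19/7 = -5/7 ≈ -0.71429)
Y*(t - 23) = -5*(44 - 23)/7 = -5/7*21 = -15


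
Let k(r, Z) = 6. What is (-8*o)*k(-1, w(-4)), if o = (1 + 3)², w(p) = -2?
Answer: -768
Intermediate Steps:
o = 16 (o = 4² = 16)
(-8*o)*k(-1, w(-4)) = -8*16*6 = -128*6 = -768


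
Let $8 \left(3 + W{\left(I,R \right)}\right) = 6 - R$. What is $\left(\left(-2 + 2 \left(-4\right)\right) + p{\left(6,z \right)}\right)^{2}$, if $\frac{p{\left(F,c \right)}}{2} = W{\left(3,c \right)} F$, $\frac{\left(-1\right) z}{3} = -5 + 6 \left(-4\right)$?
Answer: $\frac{112225}{4} \approx 28056.0$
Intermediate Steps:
$W{\left(I,R \right)} = - \frac{9}{4} - \frac{R}{8}$ ($W{\left(I,R \right)} = -3 + \frac{6 - R}{8} = -3 - \left(- \frac{3}{4} + \frac{R}{8}\right) = - \frac{9}{4} - \frac{R}{8}$)
$z = 87$ ($z = - 3 \left(-5 + 6 \left(-4\right)\right) = - 3 \left(-5 - 24\right) = \left(-3\right) \left(-29\right) = 87$)
$p{\left(F,c \right)} = 2 F \left(- \frac{9}{4} - \frac{c}{8}\right)$ ($p{\left(F,c \right)} = 2 \left(- \frac{9}{4} - \frac{c}{8}\right) F = 2 F \left(- \frac{9}{4} - \frac{c}{8}\right)$)
$\left(\left(-2 + 2 \left(-4\right)\right) + p{\left(6,z \right)}\right)^{2} = \left(\left(-2 + 2 \left(-4\right)\right) - \frac{3 \left(18 + 87\right)}{2}\right)^{2} = \left(\left(-2 - 8\right) - \frac{3}{2} \cdot 105\right)^{2} = \left(-10 - \frac{315}{2}\right)^{2} = \left(- \frac{335}{2}\right)^{2} = \frac{112225}{4}$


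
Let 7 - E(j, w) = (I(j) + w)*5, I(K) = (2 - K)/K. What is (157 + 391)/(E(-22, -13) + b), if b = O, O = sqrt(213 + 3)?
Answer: 213994/29157 - 16577*sqrt(6)/29157 ≈ 5.9467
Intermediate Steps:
I(K) = (2 - K)/K
O = 6*sqrt(6) (O = sqrt(216) = 6*sqrt(6) ≈ 14.697)
b = 6*sqrt(6) ≈ 14.697
E(j, w) = 7 - 5*w - 5*(2 - j)/j (E(j, w) = 7 - ((2 - j)/j + w)*5 = 7 - (w + (2 - j)/j)*5 = 7 - (5*w + 5*(2 - j)/j) = 7 + (-5*w - 5*(2 - j)/j) = 7 - 5*w - 5*(2 - j)/j)
(157 + 391)/(E(-22, -13) + b) = (157 + 391)/((12 - 10/(-22) - 5*(-13)) + 6*sqrt(6)) = 548/((12 - 10*(-1/22) + 65) + 6*sqrt(6)) = 548/((12 + 5/11 + 65) + 6*sqrt(6)) = 548/(852/11 + 6*sqrt(6))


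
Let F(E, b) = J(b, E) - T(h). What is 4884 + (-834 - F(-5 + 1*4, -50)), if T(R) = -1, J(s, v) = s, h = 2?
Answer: 4099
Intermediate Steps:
F(E, b) = 1 + b (F(E, b) = b - 1*(-1) = b + 1 = 1 + b)
4884 + (-834 - F(-5 + 1*4, -50)) = 4884 + (-834 - (1 - 50)) = 4884 + (-834 - 1*(-49)) = 4884 + (-834 + 49) = 4884 - 785 = 4099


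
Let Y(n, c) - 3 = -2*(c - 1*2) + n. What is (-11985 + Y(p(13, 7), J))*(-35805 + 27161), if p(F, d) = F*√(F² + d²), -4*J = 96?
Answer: 103122920 - 112372*√218 ≈ 1.0146e+8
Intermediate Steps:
J = -24 (J = -¼*96 = -24)
Y(n, c) = 7 + n - 2*c (Y(n, c) = 3 + (-2*(c - 1*2) + n) = 3 + (-2*(c - 2) + n) = 3 + (-2*(-2 + c) + n) = 3 + ((4 - 2*c) + n) = 3 + (4 + n - 2*c) = 7 + n - 2*c)
(-11985 + Y(p(13, 7), J))*(-35805 + 27161) = (-11985 + (7 + 13*√(13² + 7²) - 2*(-24)))*(-35805 + 27161) = (-11985 + (7 + 13*√(169 + 49) + 48))*(-8644) = (-11985 + (7 + 13*√218 + 48))*(-8644) = (-11985 + (55 + 13*√218))*(-8644) = (-11930 + 13*√218)*(-8644) = 103122920 - 112372*√218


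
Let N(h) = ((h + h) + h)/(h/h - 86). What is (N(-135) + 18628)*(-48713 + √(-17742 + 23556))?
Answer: -15430183741/17 + 950271*√646/17 ≈ -9.0624e+8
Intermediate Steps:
N(h) = -3*h/85 (N(h) = (2*h + h)/(1 - 86) = (3*h)/(-85) = (3*h)*(-1/85) = -3*h/85)
(N(-135) + 18628)*(-48713 + √(-17742 + 23556)) = (-3/85*(-135) + 18628)*(-48713 + √(-17742 + 23556)) = (81/17 + 18628)*(-48713 + √5814) = 316757*(-48713 + 3*√646)/17 = -15430183741/17 + 950271*√646/17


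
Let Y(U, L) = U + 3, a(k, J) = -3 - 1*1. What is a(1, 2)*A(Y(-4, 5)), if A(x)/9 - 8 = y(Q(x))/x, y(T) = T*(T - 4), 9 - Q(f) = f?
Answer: 1872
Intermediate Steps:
Q(f) = 9 - f
a(k, J) = -4 (a(k, J) = -3 - 1 = -4)
y(T) = T*(-4 + T)
Y(U, L) = 3 + U
A(x) = 72 + 9*(5 - x)*(9 - x)/x (A(x) = 72 + 9*(((9 - x)*(-4 + (9 - x)))/x) = 72 + 9*(((9 - x)*(5 - x))/x) = 72 + 9*(((5 - x)*(9 - x))/x) = 72 + 9*((5 - x)*(9 - x)/x) = 72 + 9*(5 - x)*(9 - x)/x)
a(1, 2)*A(Y(-4, 5)) = -4*(-54 + 9*(3 - 4) + 405/(3 - 4)) = -4*(-54 + 9*(-1) + 405/(-1)) = -4*(-54 - 9 + 405*(-1)) = -4*(-54 - 9 - 405) = -4*(-468) = 1872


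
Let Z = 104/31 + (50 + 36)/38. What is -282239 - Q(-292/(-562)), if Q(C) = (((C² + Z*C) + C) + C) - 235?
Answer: -13115646848902/46508029 ≈ -2.8201e+5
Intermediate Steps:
Z = 3309/589 (Z = 104*(1/31) + 86*(1/38) = 104/31 + 43/19 = 3309/589 ≈ 5.6180)
Q(C) = -235 + C² + 4487*C/589 (Q(C) = (((C² + 3309*C/589) + C) + C) - 235 = ((C² + 3898*C/589) + C) - 235 = (C² + 4487*C/589) - 235 = -235 + C² + 4487*C/589)
-282239 - Q(-292/(-562)) = -282239 - (-235 + (-292/(-562))² + 4487*(-292/(-562))/589) = -282239 - (-235 + (-292*(-1/562))² + 4487*(-292*(-1/562))/589) = -282239 - (-235 + (146/281)² + (4487/589)*(146/281)) = -282239 - (-235 + 21316/78961 + 655102/165509) = -282239 - 1*(-10732748029/46508029) = -282239 + 10732748029/46508029 = -13115646848902/46508029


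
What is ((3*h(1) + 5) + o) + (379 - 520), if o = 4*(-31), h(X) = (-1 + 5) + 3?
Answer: -239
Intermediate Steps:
h(X) = 7 (h(X) = 4 + 3 = 7)
o = -124
((3*h(1) + 5) + o) + (379 - 520) = ((3*7 + 5) - 124) + (379 - 520) = ((21 + 5) - 124) - 141 = (26 - 124) - 141 = -98 - 141 = -239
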